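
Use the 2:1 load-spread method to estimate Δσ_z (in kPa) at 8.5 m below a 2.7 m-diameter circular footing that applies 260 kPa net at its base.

Δσ_z ≈ 15.1 kPa

By the 2:1 method the load spreads at 1 horizontal : 2 vertical, so at depth z the loaded area has grown by z in each plan dimension:
Δσ ≈ qD²/(D+z)² = 260×2.7²/(2.7+8.5)² = 15.11 kPa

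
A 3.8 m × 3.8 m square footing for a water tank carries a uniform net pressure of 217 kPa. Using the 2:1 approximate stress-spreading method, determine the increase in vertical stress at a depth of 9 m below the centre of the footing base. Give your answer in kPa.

By the 2:1 method the load spreads at 1 horizontal : 2 vertical, so at depth z the loaded area has grown by z in each plan dimension:
Δσ = qBL/((B+z)(L+z)) = 217×3.8×3.8/((3.8+9)(3.8+9)) = 19.125 kPa

Δσ_z ≈ 19.1 kPa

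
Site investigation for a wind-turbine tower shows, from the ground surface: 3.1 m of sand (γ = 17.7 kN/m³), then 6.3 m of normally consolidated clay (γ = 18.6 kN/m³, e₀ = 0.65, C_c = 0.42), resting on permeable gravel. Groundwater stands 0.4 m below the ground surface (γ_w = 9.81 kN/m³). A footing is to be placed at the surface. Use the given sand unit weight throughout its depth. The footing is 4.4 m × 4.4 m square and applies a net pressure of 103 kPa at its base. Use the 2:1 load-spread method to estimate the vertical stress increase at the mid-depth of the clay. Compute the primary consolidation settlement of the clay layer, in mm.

Mid-depth of clay below the ground surface: z = 3.1 + 6.3/2 = 6.25 m.
Total vertical stress at mid-clay: σ_v = 17.7×3.1 + 18.6×3.15 = 113.46 kPa.
Pore pressure: u = 9.81×(6.25 − 0.4) = 57.389 kPa.
Initial effective stress: σ'_0 = σ_v − u = 113.46 − 57.389 = 56.071 kPa.
Stress increase at mid-clay by the 2:1 spreading method:
Δσ = qBL/((B+z)(L+z)) = 103×4.4×4.4/((4.4+6.25)(4.4+6.25)) = 17.581 kPa
Final effective stress: σ'_f = σ'_0 + Δσ = 56.071 + 17.581 = 73.652 kPa.
Normally consolidated clay, so the full stress increment lies on the virgin compression line:
S_c = C_c·H/(1+e₀)·log₁₀(σ'_f/σ'_0) = 0.42×6.3/(1+0.65)×log₁₀(73.652/56.071)
    = 1.6036 × 0.11845 = 0.1899 m

S_c ≈ 190 mm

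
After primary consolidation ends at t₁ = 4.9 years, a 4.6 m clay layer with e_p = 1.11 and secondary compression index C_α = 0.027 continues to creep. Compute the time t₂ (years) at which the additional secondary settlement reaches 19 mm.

t₂ ≈ 10.3 years

S_s = C_α·H/(1+e_p)·log₁₀(t₂/t₁) ⇒ log₁₀(t₂/t₁) = S_s·(1+e_p)/(C_α·H).
log₁₀(t₂/t₁) = 0.019 × (1+1.11) / (0.027×4.6) = 0.3228
t₂ = t₁ × 10^0.3228 = 4.9 × 2.103 = 10.3 years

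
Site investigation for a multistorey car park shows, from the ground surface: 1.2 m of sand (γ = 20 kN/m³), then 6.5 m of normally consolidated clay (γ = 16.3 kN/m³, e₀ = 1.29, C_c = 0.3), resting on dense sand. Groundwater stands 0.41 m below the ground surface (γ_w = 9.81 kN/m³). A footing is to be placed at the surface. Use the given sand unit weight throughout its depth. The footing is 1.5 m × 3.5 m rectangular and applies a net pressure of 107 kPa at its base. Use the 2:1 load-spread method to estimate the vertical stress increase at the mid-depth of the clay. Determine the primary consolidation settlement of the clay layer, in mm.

S_c ≈ 102 mm

Mid-depth of clay below the ground surface: z = 1.2 + 6.5/2 = 4.45 m.
Total vertical stress at mid-clay: σ_v = 20×1.2 + 16.3×3.25 = 76.975 kPa.
Pore pressure: u = 9.81×(4.45 − 0.41) = 39.632 kPa.
Initial effective stress: σ'_0 = σ_v − u = 76.975 − 39.632 = 37.343 kPa.
Stress increase at mid-clay by the 2:1 spreading method:
Δσ = qBL/((B+z)(L+z)) = 107×1.5×3.5/((1.5+4.45)(3.5+4.45)) = 11.876 kPa
Final effective stress: σ'_f = σ'_0 + Δσ = 37.343 + 11.876 = 49.219 kPa.
Normally consolidated clay, so the full stress increment lies on the virgin compression line:
S_c = C_c·H/(1+e₀)·log₁₀(σ'_f/σ'_0) = 0.3×6.5/(1+1.29)×log₁₀(49.219/37.343)
    = 0.85153 × 0.11992 = 0.1021 m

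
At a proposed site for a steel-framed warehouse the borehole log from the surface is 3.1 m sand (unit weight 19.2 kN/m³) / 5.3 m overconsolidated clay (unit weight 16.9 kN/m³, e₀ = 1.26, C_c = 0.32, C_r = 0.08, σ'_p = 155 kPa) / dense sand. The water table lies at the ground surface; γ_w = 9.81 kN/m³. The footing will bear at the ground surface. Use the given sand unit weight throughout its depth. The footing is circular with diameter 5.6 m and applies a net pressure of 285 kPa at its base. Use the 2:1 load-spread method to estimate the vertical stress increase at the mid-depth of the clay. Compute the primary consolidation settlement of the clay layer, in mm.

S_c ≈ 73 mm

Mid-depth of clay below the ground surface: z = 3.1 + 5.3/2 = 5.75 m.
Total vertical stress at mid-clay: σ_v = 19.2×3.1 + 16.9×2.65 = 104.3 kPa.
Pore pressure: u = 9.81×(5.75 − 0) = 56.408 kPa.
Initial effective stress: σ'_0 = σ_v − u = 104.3 − 56.408 = 47.892 kPa.
Stress increase at mid-clay by the 2:1 spreading method:
Δσ ≈ qD²/(D+z)² = 285×5.6²/(5.6+5.75)² = 69.379 kPa
Final effective stress: σ'_f = 47.892 + 69.379 = 117.27 kPa.
σ'_f = 117.27 ≤ σ'_p = 155 kPa, so the clay remains overconsolidated and only the recompression index applies:
S_c = C_r·H/(1+e₀)·log₁₀(σ'_f/σ'_0) = 0.08×5.3/2.26×log₁₀(117.27/47.892)
    = 0.18761 × 0.38892 = 0.07296 m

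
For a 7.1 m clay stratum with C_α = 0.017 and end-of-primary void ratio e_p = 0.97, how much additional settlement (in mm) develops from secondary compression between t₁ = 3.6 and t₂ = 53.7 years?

S_s ≈ 71.9 mm

Secondary compression: S_s = C_α·H/(1+e_p)·log₁₀(t₂/t₁)
S_s = 0.017×7.1/(1+0.97)×log₁₀(53.7/3.6)
    = 0.06127 × 1.174 = 0.07191 m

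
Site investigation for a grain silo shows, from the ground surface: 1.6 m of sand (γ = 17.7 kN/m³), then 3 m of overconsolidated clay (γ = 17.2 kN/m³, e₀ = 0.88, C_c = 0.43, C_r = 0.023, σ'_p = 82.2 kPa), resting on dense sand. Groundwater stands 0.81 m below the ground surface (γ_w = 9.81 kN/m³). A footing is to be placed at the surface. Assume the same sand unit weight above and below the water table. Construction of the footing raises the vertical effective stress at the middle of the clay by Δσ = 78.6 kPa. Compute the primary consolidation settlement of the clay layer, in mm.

S_c ≈ 103 mm

Mid-depth of clay below the ground surface: z = 1.6 + 3/2 = 3.1 m.
Total vertical stress at mid-clay: σ_v = 17.7×1.6 + 17.2×1.5 = 54.12 kPa.
Pore pressure: u = 9.81×(3.1 − 0.81) = 22.465 kPa.
Initial effective stress: σ'_0 = σ_v − u = 54.12 − 22.465 = 31.655 kPa.
Final effective stress: σ'_f = 31.655 + 78.6 = 110.25 kPa.
σ'_f = 110.25 > σ'_p = 82.2 kPa, so the stress path crosses the preconsolidation pressure — recompression up to σ'_p, then virgin compression beyond:
S_c = H/(1+e₀)·[C_r·log₁₀(σ'_p/σ'_0) + C_c·log₁₀(σ'_f/σ'_p)]
    = 3/1.88 × [0.023×log₁₀(82.2/31.655) + 0.43×log₁₀(110.25/82.2)]
    = 1.5957 × [0.0095319 + 0.054828] = 0.1027 m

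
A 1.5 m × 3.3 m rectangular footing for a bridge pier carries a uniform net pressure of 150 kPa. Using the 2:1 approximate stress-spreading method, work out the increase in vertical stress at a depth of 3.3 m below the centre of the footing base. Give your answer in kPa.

Δσ_z ≈ 23.4 kPa

By the 2:1 method the load spreads at 1 horizontal : 2 vertical, so at depth z the loaded area has grown by z in each plan dimension:
Δσ = qBL/((B+z)(L+z)) = 150×1.5×3.3/((1.5+3.3)(3.3+3.3)) = 23.438 kPa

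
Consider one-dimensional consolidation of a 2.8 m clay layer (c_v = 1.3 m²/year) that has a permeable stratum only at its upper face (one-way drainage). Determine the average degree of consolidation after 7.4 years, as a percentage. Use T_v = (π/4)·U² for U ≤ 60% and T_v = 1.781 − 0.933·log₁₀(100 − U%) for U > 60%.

Drainage path length: H_d = H = 2.8 m (single drainage).
T_v = c_v·t/H_d² = 1.3×7.4/2.8² = 1.227.
T_v = 1.227 corresponds to the U > 60% branch:
U = 1 − 10^((1.781 − T_v)/0.933)/100 = 0.9608

U ≈ 96.1 %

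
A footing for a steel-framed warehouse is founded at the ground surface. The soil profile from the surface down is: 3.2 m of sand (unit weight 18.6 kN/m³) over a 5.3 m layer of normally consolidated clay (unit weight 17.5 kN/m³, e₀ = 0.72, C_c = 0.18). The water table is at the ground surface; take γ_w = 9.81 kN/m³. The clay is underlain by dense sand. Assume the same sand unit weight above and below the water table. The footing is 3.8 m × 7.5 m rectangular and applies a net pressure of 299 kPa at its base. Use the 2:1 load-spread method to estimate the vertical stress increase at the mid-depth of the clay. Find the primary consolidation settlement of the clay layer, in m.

S_c ≈ 0.207 m

Mid-depth of clay below the ground surface: z = 3.2 + 5.3/2 = 5.85 m.
Total vertical stress at mid-clay: σ_v = 18.6×3.2 + 17.5×2.65 = 105.9 kPa.
Pore pressure: u = 9.81×(5.85 − 0) = 57.389 kPa.
Initial effective stress: σ'_0 = σ_v − u = 105.9 − 57.389 = 48.511 kPa.
Stress increase at mid-clay by the 2:1 spreading method:
Δσ = qBL/((B+z)(L+z)) = 299×3.8×7.5/((3.8+5.85)(7.5+5.85)) = 66.147 kPa
Final effective stress: σ'_f = σ'_0 + Δσ = 48.511 + 66.147 = 114.66 kPa.
Normally consolidated clay, so the full stress increment lies on the virgin compression line:
S_c = C_c·H/(1+e₀)·log₁₀(σ'_f/σ'_0) = 0.18×5.3/(1+0.72)×log₁₀(114.66/48.511)
    = 0.55465 × 0.37357 = 0.2072 m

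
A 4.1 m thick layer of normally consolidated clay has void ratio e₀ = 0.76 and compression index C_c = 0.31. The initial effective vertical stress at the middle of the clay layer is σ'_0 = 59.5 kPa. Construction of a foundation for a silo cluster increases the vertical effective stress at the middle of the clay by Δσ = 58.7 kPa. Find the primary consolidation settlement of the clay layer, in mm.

Final effective stress: σ'_f = σ'_0 + Δσ = 59.5 + 58.7 = 118.2 kPa.
Normally consolidated clay, so the full stress increment lies on the virgin compression line:
S_c = C_c·H/(1+e₀)·log₁₀(σ'_f/σ'_0) = 0.31×4.1/(1+0.76)×log₁₀(118.2/59.5)
    = 0.72216 × 0.2981 = 0.2153 m

S_c ≈ 215 mm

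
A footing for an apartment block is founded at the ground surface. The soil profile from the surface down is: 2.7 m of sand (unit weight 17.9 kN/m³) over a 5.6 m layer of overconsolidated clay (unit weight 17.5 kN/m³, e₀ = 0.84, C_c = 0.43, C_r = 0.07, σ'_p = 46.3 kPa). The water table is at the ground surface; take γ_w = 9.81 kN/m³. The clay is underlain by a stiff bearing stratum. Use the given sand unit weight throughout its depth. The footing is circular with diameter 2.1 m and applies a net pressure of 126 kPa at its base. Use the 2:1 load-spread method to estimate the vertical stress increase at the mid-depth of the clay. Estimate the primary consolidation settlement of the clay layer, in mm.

S_c ≈ 82.8 mm

Mid-depth of clay below the ground surface: z = 2.7 + 5.6/2 = 5.5 m.
Total vertical stress at mid-clay: σ_v = 17.9×2.7 + 17.5×2.8 = 97.33 kPa.
Pore pressure: u = 9.81×(5.5 − 0) = 53.955 kPa.
Initial effective stress: σ'_0 = σ_v − u = 97.33 − 53.955 = 43.375 kPa.
Stress increase at mid-clay by the 2:1 spreading method:
Δσ ≈ qD²/(D+z)² = 126×2.1²/(2.1+5.5)² = 9.6202 kPa
Final effective stress: σ'_f = 43.375 + 9.6202 = 52.995 kPa.
σ'_f = 52.995 > σ'_p = 46.3 kPa, so the stress path crosses the preconsolidation pressure — recompression up to σ'_p, then virgin compression beyond:
S_c = H/(1+e₀)·[C_r·log₁₀(σ'_p/σ'_0) + C_c·log₁₀(σ'_f/σ'_p)]
    = 5.6/1.84 × [0.07×log₁₀(46.3/43.375) + 0.43×log₁₀(52.995/46.3)]
    = 3.0435 × [0.0019839 + 0.025221] = 0.0828 m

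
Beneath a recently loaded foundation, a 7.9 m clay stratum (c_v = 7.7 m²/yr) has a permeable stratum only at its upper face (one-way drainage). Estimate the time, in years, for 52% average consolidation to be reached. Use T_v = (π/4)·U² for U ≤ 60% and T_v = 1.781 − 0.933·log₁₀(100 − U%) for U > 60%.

t ≈ 1.72 years

Drainage path length: H_d = H = 7.9 m (single drainage).
U ≤ 60%: T_v = (π/4)·U² = (π/4)×0.52² = 0.21237.
t = T_v·H_d²/c_v = 0.21237×7.9²/7.7 = 1.721 years.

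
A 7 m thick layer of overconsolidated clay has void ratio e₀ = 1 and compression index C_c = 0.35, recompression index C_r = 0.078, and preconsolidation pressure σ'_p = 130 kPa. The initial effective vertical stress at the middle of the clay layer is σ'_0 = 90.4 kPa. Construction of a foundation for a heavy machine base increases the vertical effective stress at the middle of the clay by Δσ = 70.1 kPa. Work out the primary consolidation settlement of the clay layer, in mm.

S_c ≈ 155 mm

Final effective stress: σ'_f = 90.4 + 70.1 = 160.5 kPa.
σ'_f = 160.5 > σ'_p = 130 kPa, so the stress path crosses the preconsolidation pressure — recompression up to σ'_p, then virgin compression beyond:
S_c = H/(1+e₀)·[C_r·log₁₀(σ'_p/σ'_0) + C_c·log₁₀(σ'_f/σ'_p)]
    = 7/2 × [0.078×log₁₀(130/90.4) + 0.35×log₁₀(160.5/130)]
    = 3.5 × [0.012306 + 0.032036] = 0.1552 m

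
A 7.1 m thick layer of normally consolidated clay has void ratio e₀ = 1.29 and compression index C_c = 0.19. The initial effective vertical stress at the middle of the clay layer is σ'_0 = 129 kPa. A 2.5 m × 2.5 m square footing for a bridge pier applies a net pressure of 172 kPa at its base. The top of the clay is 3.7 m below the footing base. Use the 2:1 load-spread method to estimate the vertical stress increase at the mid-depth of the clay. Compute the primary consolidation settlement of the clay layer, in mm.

Mid-depth of clay below the footing base: z = 3.7 + 7.1/2 = 7.25 m.
Stress increase at mid-clay by the 2:1 spreading method:
Δσ = qBL/((B+z)(L+z)) = 172×2.5×2.5/((2.5+7.25)(2.5+7.25)) = 11.308 kPa
Final effective stress: σ'_f = σ'_0 + Δσ = 129 + 11.308 = 140.31 kPa.
Normally consolidated clay, so the full stress increment lies on the virgin compression line:
S_c = C_c·H/(1+e₀)·log₁₀(σ'_f/σ'_0) = 0.19×7.1/(1+1.29)×log₁₀(140.31/129)
    = 0.58908 × 0.036499 = 0.0215 m

S_c ≈ 21.5 mm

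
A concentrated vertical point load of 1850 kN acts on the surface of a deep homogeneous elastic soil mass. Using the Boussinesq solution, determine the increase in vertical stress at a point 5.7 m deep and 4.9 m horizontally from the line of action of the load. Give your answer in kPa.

Boussinesq vertical stress below a point load on an elastic half-space:
Δσ_z = 3P/(2πz²) · [1 + (r/z)²]^(−5/2)
r/z = 4.9/5.7 = 0.85965; [1+(r/z)²]^(−5/2) = 0.25076.
Δσ_z = 3×1850/(2π×5.7²) × 0.25076 = 27.187 × 0.25076 = 6.817 kPa

Δσ_z ≈ 6.82 kPa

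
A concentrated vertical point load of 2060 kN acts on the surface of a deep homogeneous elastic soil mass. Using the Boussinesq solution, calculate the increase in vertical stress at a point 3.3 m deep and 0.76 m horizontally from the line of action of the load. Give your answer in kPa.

Δσ_z ≈ 79.4 kPa

Boussinesq vertical stress below a point load on an elastic half-space:
Δσ_z = 3P/(2πz²) · [1 + (r/z)²]^(−5/2)
r/z = 0.76/3.3 = 0.2303; [1+(r/z)²]^(−5/2) = 0.8788.
Δσ_z = 3×2060/(2π×3.3²) × 0.8788 = 90.319 × 0.8788 = 79.37 kPa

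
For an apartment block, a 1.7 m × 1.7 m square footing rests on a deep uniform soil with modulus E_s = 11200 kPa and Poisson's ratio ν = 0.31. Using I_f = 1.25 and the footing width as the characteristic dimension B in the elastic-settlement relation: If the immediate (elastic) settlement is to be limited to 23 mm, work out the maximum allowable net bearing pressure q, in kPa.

S_e = q·B·(1−ν²)/E_s · I_f  ⇒  q = S_e·E_s / (B·(1−ν²)·I_f).
q = 0.023 × 11200 / (1.7 × 0.9039 × 1.25) = 134.1 kPa

q ≈ 134 kPa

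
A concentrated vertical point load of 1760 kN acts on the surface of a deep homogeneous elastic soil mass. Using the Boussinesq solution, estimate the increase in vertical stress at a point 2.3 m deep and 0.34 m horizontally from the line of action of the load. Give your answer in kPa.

Boussinesq vertical stress below a point load on an elastic half-space:
Δσ_z = 3P/(2πz²) · [1 + (r/z)²]^(−5/2)
r/z = 0.34/2.3 = 0.14783; [1+(r/z)²]^(−5/2) = 0.94739.
Δσ_z = 3×1760/(2π×2.3²) × 0.94739 = 158.85 × 0.94739 = 150.5 kPa

Δσ_z ≈ 150 kPa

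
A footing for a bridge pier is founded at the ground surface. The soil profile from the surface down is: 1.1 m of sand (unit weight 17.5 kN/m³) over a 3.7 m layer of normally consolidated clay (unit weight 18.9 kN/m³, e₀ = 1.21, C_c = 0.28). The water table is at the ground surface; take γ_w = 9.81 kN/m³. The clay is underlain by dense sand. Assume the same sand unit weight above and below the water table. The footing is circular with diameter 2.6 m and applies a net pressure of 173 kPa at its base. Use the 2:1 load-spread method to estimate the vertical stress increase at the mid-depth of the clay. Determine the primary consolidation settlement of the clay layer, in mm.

Mid-depth of clay below the ground surface: z = 1.1 + 3.7/2 = 2.95 m.
Total vertical stress at mid-clay: σ_v = 17.5×1.1 + 18.9×1.85 = 54.215 kPa.
Pore pressure: u = 9.81×(2.95 − 0) = 28.94 kPa.
Initial effective stress: σ'_0 = σ_v − u = 54.215 − 28.94 = 25.275 kPa.
Stress increase at mid-clay by the 2:1 spreading method:
Δσ ≈ qD²/(D+z)² = 173×2.6²/(2.6+2.95)² = 37.967 kPa
Final effective stress: σ'_f = σ'_0 + Δσ = 25.275 + 37.967 = 63.242 kPa.
Normally consolidated clay, so the full stress increment lies on the virgin compression line:
S_c = C_c·H/(1+e₀)·log₁₀(σ'_f/σ'_0) = 0.28×3.7/(1+1.21)×log₁₀(63.242/25.275)
    = 0.46878 × 0.39831 = 0.1867 m

S_c ≈ 187 mm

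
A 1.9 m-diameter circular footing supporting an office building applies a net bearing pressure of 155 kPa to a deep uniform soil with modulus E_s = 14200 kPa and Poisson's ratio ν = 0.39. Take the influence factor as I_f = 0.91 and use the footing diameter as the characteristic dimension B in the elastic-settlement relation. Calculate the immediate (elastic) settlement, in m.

S_e ≈ 0.016 m

Immediate (elastic) settlement: S_e = q·B·(1−ν²)/E_s · I_f.
S_e = 155 × 1.9 × (1 − 0.39²) / 14200 × 0.91
    = 155 × 1.9 × 0.8479 / 14200 × 0.91
    = 0.016 m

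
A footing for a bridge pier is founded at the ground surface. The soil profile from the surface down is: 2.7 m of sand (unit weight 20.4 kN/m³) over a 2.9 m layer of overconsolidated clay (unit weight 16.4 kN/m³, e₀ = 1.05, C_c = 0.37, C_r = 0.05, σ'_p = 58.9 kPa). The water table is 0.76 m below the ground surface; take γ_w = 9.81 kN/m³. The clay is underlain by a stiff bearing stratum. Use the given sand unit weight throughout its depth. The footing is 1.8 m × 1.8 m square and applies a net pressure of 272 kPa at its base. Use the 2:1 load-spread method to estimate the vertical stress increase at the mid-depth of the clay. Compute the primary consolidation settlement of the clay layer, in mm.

S_c ≈ 48.7 mm

Mid-depth of clay below the ground surface: z = 2.7 + 2.9/2 = 4.15 m.
Total vertical stress at mid-clay: σ_v = 20.4×2.7 + 16.4×1.45 = 78.86 kPa.
Pore pressure: u = 9.81×(4.15 − 0.76) = 33.256 kPa.
Initial effective stress: σ'_0 = σ_v − u = 78.86 − 33.256 = 45.604 kPa.
Stress increase at mid-clay by the 2:1 spreading method:
Δσ = qBL/((B+z)(L+z)) = 272×1.8×1.8/((1.8+4.15)(1.8+4.15)) = 24.893 kPa
Final effective stress: σ'_f = 45.604 + 24.893 = 70.497 kPa.
σ'_f = 70.497 > σ'_p = 58.9 kPa, so the stress path crosses the preconsolidation pressure — recompression up to σ'_p, then virgin compression beyond:
S_c = H/(1+e₀)·[C_r·log₁₀(σ'_p/σ'_0) + C_c·log₁₀(σ'_f/σ'_p)]
    = 2.9/2.05 × [0.05×log₁₀(58.9/45.604) + 0.37×log₁₀(70.497/58.9)]
    = 1.4146 × [0.0055556 + 0.02888] = 0.04871 m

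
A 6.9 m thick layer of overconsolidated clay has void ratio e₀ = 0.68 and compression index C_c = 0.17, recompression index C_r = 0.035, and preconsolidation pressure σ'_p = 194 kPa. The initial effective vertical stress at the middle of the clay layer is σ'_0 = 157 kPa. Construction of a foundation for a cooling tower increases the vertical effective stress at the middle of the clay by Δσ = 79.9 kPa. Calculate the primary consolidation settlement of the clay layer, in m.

S_c ≈ 0.0738 m

Final effective stress: σ'_f = 157 + 79.9 = 236.9 kPa.
σ'_f = 236.9 > σ'_p = 194 kPa, so the stress path crosses the preconsolidation pressure — recompression up to σ'_p, then virgin compression beyond:
S_c = H/(1+e₀)·[C_r·log₁₀(σ'_p/σ'_0) + C_c·log₁₀(σ'_f/σ'_p)]
    = 6.9/1.68 × [0.035×log₁₀(194/157) + 0.17×log₁₀(236.9/194)]
    = 4.1071 × [0.0032166 + 0.01475] = 0.07379 m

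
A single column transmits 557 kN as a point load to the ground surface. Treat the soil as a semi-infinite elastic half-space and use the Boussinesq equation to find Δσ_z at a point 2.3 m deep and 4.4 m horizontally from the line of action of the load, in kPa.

Boussinesq vertical stress below a point load on an elastic half-space:
Δσ_z = 3P/(2πz²) · [1 + (r/z)²]^(−5/2)
r/z = 4.4/2.3 = 1.913; [1+(r/z)²]^(−5/2) = 0.021335.
Δσ_z = 3×557/(2π×2.3²) × 0.021335 = 50.274 × 0.021335 = 1.073 kPa

Δσ_z ≈ 1.07 kPa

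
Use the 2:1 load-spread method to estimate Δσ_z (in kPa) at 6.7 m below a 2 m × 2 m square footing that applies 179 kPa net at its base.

Δσ_z ≈ 9.46 kPa

By the 2:1 method the load spreads at 1 horizontal : 2 vertical, so at depth z the loaded area has grown by z in each plan dimension:
Δσ = qBL/((B+z)(L+z)) = 179×2×2/((2+6.7)(2+6.7)) = 9.4596 kPa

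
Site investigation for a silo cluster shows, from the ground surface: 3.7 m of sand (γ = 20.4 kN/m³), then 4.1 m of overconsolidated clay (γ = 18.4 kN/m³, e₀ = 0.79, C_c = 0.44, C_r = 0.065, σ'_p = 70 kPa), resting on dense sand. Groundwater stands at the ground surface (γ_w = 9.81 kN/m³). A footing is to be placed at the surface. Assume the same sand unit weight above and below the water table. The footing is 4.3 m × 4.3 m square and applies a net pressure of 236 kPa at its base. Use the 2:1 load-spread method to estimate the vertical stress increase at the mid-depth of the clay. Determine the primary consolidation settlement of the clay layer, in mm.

Mid-depth of clay below the ground surface: z = 3.7 + 4.1/2 = 5.75 m.
Total vertical stress at mid-clay: σ_v = 20.4×3.7 + 18.4×2.05 = 113.2 kPa.
Pore pressure: u = 9.81×(5.75 − 0) = 56.408 kPa.
Initial effective stress: σ'_0 = σ_v − u = 113.2 − 56.408 = 56.792 kPa.
Stress increase at mid-clay by the 2:1 spreading method:
Δσ = qBL/((B+z)(L+z)) = 236×4.3×4.3/((4.3+5.75)(4.3+5.75)) = 43.203 kPa
Final effective stress: σ'_f = 56.792 + 43.203 = 99.995 kPa.
σ'_f = 99.995 > σ'_p = 70 kPa, so the stress path crosses the preconsolidation pressure — recompression up to σ'_p, then virgin compression beyond:
S_c = H/(1+e₀)·[C_r·log₁₀(σ'_p/σ'_0) + C_c·log₁₀(σ'_f/σ'_p)]
    = 4.1/1.79 × [0.065×log₁₀(70/56.792) + 0.44×log₁₀(99.995/70)]
    = 2.2905 × [0.0059027 + 0.068147] = 0.1696 m

S_c ≈ 170 mm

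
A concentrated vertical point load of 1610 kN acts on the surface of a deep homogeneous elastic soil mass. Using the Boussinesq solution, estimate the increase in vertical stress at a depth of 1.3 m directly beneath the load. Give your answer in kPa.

Boussinesq vertical stress below a point load on an elastic half-space:
Δσ_z = 3P/(2πz²) · [1 + (r/z)²]^(−5/2)
r/z = 0/1.3 = 0; [1+(r/z)²]^(−5/2) = 1.
Δσ_z = 3×1610/(2π×1.3²) × 1 = 454.86 × 1 = 454.9 kPa

Δσ_z ≈ 455 kPa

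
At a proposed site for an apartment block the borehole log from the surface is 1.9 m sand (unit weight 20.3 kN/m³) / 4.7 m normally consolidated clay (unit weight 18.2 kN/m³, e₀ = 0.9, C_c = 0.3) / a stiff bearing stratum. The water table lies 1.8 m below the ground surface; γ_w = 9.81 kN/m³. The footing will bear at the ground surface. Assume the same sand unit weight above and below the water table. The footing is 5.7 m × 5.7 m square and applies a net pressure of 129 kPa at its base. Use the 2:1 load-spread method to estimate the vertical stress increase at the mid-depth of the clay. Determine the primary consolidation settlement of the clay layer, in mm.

Mid-depth of clay below the ground surface: z = 1.9 + 4.7/2 = 4.25 m.
Total vertical stress at mid-clay: σ_v = 20.3×1.9 + 18.2×2.35 = 81.34 kPa.
Pore pressure: u = 9.81×(4.25 − 1.8) = 24.035 kPa.
Initial effective stress: σ'_0 = σ_v − u = 81.34 − 24.035 = 57.305 kPa.
Stress increase at mid-clay by the 2:1 spreading method:
Δσ = qBL/((B+z)(L+z)) = 129×5.7×5.7/((5.7+4.25)(5.7+4.25)) = 42.334 kPa
Final effective stress: σ'_f = σ'_0 + Δσ = 57.305 + 42.334 = 99.639 kPa.
Normally consolidated clay, so the full stress increment lies on the virgin compression line:
S_c = C_c·H/(1+e₀)·log₁₀(σ'_f/σ'_0) = 0.3×4.7/(1+0.9)×log₁₀(99.639/57.305)
    = 0.74211 × 0.24024 = 0.1783 m

S_c ≈ 178 mm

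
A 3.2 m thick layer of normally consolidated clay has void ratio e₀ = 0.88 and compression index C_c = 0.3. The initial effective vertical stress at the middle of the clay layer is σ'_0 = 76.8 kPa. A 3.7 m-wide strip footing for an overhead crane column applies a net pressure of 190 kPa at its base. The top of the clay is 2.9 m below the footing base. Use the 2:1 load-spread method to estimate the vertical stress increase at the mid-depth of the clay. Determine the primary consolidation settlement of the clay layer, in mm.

S_c ≈ 166 mm

Mid-depth of clay below the footing base: z = 2.9 + 3.2/2 = 4.5 m.
Stress increase at mid-clay by the 2:1 spreading method:
Δσ = qB/(B+z) = 190×3.7/(3.7+4.5) = 85.732 kPa
Final effective stress: σ'_f = σ'_0 + Δσ = 76.8 + 85.732 = 162.53 kPa.
Normally consolidated clay, so the full stress increment lies on the virgin compression line:
S_c = C_c·H/(1+e₀)·log₁₀(σ'_f/σ'_0) = 0.3×3.2/(1+0.88)×log₁₀(162.53/76.8)
    = 0.51064 × 0.32557 = 0.1662 m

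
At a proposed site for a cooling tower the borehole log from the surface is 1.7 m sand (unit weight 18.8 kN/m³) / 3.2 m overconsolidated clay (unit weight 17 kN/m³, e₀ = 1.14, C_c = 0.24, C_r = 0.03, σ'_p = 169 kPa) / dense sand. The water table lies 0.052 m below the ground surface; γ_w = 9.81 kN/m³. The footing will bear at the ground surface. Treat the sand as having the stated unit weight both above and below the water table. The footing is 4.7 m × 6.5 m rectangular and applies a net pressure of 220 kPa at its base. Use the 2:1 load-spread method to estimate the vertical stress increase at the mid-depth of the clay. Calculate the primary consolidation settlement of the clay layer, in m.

S_c ≈ 0.0277 m

Mid-depth of clay below the ground surface: z = 1.7 + 3.2/2 = 3.3 m.
Total vertical stress at mid-clay: σ_v = 18.8×1.7 + 17×1.6 = 59.16 kPa.
Pore pressure: u = 9.81×(3.3 − 0.052) = 31.863 kPa.
Initial effective stress: σ'_0 = σ_v − u = 59.16 − 31.863 = 27.297 kPa.
Stress increase at mid-clay by the 2:1 spreading method:
Δσ = qBL/((B+z)(L+z)) = 220×4.7×6.5/((4.7+3.3)(6.5+3.3)) = 85.727 kPa
Final effective stress: σ'_f = 27.297 + 85.727 = 113.02 kPa.
σ'_f = 113.02 ≤ σ'_p = 169 kPa, so the clay remains overconsolidated and only the recompression index applies:
S_c = C_r·H/(1+e₀)·log₁₀(σ'_f/σ'_0) = 0.03×3.2/2.14×log₁₀(113.02/27.297)
    = 0.044859 × 0.61704 = 0.02768 m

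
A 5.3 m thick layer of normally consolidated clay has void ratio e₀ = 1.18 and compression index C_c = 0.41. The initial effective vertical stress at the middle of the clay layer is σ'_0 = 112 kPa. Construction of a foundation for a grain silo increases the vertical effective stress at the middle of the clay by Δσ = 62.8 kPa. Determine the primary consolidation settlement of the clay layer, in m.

Final effective stress: σ'_f = σ'_0 + Δσ = 112 + 62.8 = 174.8 kPa.
Normally consolidated clay, so the full stress increment lies on the virgin compression line:
S_c = C_c·H/(1+e₀)·log₁₀(σ'_f/σ'_0) = 0.41×5.3/(1+1.18)×log₁₀(174.8/112)
    = 0.99679 × 0.19332 = 0.1927 m

S_c ≈ 0.193 m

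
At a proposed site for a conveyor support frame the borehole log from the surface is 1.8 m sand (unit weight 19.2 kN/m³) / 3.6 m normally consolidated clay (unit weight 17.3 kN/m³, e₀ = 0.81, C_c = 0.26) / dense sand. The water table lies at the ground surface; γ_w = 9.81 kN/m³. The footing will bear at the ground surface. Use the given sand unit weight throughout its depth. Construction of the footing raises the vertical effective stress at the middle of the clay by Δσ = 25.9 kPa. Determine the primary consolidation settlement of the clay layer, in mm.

Mid-depth of clay below the ground surface: z = 1.8 + 3.6/2 = 3.6 m.
Total vertical stress at mid-clay: σ_v = 19.2×1.8 + 17.3×1.8 = 65.7 kPa.
Pore pressure: u = 9.81×(3.6 − 0) = 35.316 kPa.
Initial effective stress: σ'_0 = σ_v − u = 65.7 − 35.316 = 30.384 kPa.
Final effective stress: σ'_f = σ'_0 + Δσ = 30.384 + 25.9 = 56.284 kPa.
Normally consolidated clay, so the full stress increment lies on the virgin compression line:
S_c = C_c·H/(1+e₀)·log₁₀(σ'_f/σ'_0) = 0.26×3.6/(1+0.81)×log₁₀(56.284/30.384)
    = 0.51713 × 0.26774 = 0.1385 m

S_c ≈ 138 mm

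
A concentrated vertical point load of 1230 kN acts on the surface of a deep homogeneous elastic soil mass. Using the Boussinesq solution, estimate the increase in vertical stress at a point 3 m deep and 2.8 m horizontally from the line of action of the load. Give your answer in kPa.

Δσ_z ≈ 13.6 kPa

Boussinesq vertical stress below a point load on an elastic half-space:
Δσ_z = 3P/(2πz²) · [1 + (r/z)²]^(−5/2)
r/z = 2.8/3 = 0.93333; [1+(r/z)²]^(−5/2) = 0.20881.
Δσ_z = 3×1230/(2π×3²) × 0.20881 = 65.254 × 0.20881 = 13.63 kPa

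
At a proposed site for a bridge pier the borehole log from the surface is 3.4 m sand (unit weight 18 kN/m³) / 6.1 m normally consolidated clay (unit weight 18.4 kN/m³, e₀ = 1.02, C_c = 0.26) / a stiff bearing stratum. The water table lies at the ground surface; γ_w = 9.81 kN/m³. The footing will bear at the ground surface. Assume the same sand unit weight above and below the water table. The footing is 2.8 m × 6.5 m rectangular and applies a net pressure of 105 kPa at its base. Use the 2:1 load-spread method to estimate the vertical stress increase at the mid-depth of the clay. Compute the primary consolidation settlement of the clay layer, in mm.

S_c ≈ 88.2 mm

Mid-depth of clay below the ground surface: z = 3.4 + 6.1/2 = 6.45 m.
Total vertical stress at mid-clay: σ_v = 18×3.4 + 18.4×3.05 = 117.32 kPa.
Pore pressure: u = 9.81×(6.45 − 0) = 63.275 kPa.
Initial effective stress: σ'_0 = σ_v − u = 117.32 − 63.275 = 54.045 kPa.
Stress increase at mid-clay by the 2:1 spreading method:
Δσ = qBL/((B+z)(L+z)) = 105×2.8×6.5/((2.8+6.45)(6.5+6.45)) = 15.953 kPa
Final effective stress: σ'_f = σ'_0 + Δσ = 54.045 + 15.953 = 69.998 kPa.
Normally consolidated clay, so the full stress increment lies on the virgin compression line:
S_c = C_c·H/(1+e₀)·log₁₀(σ'_f/σ'_0) = 0.26×6.1/(1+1.02)×log₁₀(69.998/54.045)
    = 0.78515 × 0.11233 = 0.0882 m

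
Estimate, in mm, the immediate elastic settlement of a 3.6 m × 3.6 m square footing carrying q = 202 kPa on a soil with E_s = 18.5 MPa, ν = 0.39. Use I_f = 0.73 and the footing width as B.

S_e ≈ 24.3 mm

Immediate (elastic) settlement: S_e = q·B·(1−ν²)/E_s · I_f.
E_s = 18.5 MPa = 18500 kPa.
S_e = 202 × 3.6 × (1 − 0.39²) / 18500 × 0.73
    = 202 × 3.6 × 0.8479 / 18500 × 0.73
    = 0.02433 m = 24.33 mm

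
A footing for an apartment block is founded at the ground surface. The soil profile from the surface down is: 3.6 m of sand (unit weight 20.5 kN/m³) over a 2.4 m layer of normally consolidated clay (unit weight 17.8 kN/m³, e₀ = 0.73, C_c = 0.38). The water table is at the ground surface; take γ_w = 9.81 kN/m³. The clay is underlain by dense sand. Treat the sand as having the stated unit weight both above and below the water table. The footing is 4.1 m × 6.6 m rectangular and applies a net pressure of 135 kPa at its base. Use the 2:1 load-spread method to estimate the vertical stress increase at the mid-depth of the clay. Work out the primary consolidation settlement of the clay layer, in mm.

S_c ≈ 128 mm

Mid-depth of clay below the ground surface: z = 3.6 + 2.4/2 = 4.8 m.
Total vertical stress at mid-clay: σ_v = 20.5×3.6 + 17.8×1.2 = 95.16 kPa.
Pore pressure: u = 9.81×(4.8 − 0) = 47.088 kPa.
Initial effective stress: σ'_0 = σ_v − u = 95.16 − 47.088 = 48.072 kPa.
Stress increase at mid-clay by the 2:1 spreading method:
Δσ = qBL/((B+z)(L+z)) = 135×4.1×6.6/((4.1+4.8)(6.6+4.8)) = 36.005 kPa
Final effective stress: σ'_f = σ'_0 + Δσ = 48.072 + 36.005 = 84.077 kPa.
Normally consolidated clay, so the full stress increment lies on the virgin compression line:
S_c = C_c·H/(1+e₀)·log₁₀(σ'_f/σ'_0) = 0.38×2.4/(1+0.73)×log₁₀(84.077/48.072)
    = 0.52717 × 0.24279 = 0.128 m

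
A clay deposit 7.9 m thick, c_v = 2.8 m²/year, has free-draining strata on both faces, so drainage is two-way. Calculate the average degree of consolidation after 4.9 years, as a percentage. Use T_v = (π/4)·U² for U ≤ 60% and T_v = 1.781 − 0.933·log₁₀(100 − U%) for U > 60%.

U ≈ 90.7 %

Drainage path length: H_d = H/2 = 3.95 m (double drainage).
T_v = c_v·t/H_d² = 2.8×4.9/3.95² = 0.87935.
T_v = 0.87935 corresponds to the U > 60% branch:
U = 1 − 10^((1.781 − T_v)/0.933)/100 = 0.9074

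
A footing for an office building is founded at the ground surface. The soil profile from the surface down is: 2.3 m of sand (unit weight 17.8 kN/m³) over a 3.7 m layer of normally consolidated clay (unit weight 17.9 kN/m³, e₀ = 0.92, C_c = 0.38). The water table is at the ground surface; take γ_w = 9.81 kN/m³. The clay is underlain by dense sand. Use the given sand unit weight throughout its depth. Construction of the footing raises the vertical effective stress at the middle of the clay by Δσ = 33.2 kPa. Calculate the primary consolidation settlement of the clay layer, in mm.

S_c ≈ 220 mm

Mid-depth of clay below the ground surface: z = 2.3 + 3.7/2 = 4.15 m.
Total vertical stress at mid-clay: σ_v = 17.8×2.3 + 17.9×1.85 = 74.055 kPa.
Pore pressure: u = 9.81×(4.15 − 0) = 40.712 kPa.
Initial effective stress: σ'_0 = σ_v − u = 74.055 − 40.712 = 33.343 kPa.
Final effective stress: σ'_f = σ'_0 + Δσ = 33.343 + 33.2 = 66.543 kPa.
Normally consolidated clay, so the full stress increment lies on the virgin compression line:
S_c = C_c·H/(1+e₀)·log₁₀(σ'_f/σ'_0) = 0.38×3.7/(1+0.92)×log₁₀(66.543/33.343)
    = 0.73229 × 0.3001 = 0.2198 m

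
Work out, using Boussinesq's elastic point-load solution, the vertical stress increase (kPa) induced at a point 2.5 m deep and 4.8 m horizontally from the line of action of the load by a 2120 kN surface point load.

Δσ_z ≈ 3.41 kPa

Boussinesq vertical stress below a point load on an elastic half-space:
Δσ_z = 3P/(2πz²) · [1 + (r/z)²]^(−5/2)
r/z = 4.8/2.5 = 1.92; [1+(r/z)²]^(−5/2) = 0.021033.
Δσ_z = 3×2120/(2π×2.5²) × 0.021033 = 161.96 × 0.021033 = 3.407 kPa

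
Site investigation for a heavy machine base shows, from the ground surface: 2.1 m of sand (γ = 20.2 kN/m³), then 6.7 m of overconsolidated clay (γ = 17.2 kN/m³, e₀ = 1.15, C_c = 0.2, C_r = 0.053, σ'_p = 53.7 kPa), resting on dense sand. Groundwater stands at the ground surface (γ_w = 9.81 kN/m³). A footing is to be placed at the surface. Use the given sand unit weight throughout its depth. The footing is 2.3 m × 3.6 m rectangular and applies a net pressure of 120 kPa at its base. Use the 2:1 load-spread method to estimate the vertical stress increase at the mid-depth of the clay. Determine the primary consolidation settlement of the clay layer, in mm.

Mid-depth of clay below the ground surface: z = 2.1 + 6.7/2 = 5.45 m.
Total vertical stress at mid-clay: σ_v = 20.2×2.1 + 17.2×3.35 = 100.04 kPa.
Pore pressure: u = 9.81×(5.45 − 0) = 53.465 kPa.
Initial effective stress: σ'_0 = σ_v − u = 100.04 − 53.465 = 46.575 kPa.
Stress increase at mid-clay by the 2:1 spreading method:
Δσ = qBL/((B+z)(L+z)) = 120×2.3×3.6/((2.3+5.45)(3.6+5.45)) = 14.166 kPa
Final effective stress: σ'_f = 46.575 + 14.166 = 60.741 kPa.
σ'_f = 60.741 > σ'_p = 53.7 kPa, so the stress path crosses the preconsolidation pressure — recompression up to σ'_p, then virgin compression beyond:
S_c = H/(1+e₀)·[C_r·log₁₀(σ'_p/σ'_0) + C_c·log₁₀(σ'_f/σ'_p)]
    = 6.7/2.15 × [0.053×log₁₀(53.7/46.575) + 0.2×log₁₀(60.741/53.7)]
    = 3.1163 × [0.0032765 + 0.010702] = 0.04356 m

S_c ≈ 43.6 mm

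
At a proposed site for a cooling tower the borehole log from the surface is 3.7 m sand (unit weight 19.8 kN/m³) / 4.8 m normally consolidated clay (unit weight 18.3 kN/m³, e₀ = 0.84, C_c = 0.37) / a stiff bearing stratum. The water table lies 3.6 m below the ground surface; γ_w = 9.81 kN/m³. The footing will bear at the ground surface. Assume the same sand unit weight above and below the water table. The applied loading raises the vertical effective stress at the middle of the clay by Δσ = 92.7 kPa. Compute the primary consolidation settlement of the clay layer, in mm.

Mid-depth of clay below the ground surface: z = 3.7 + 4.8/2 = 6.1 m.
Total vertical stress at mid-clay: σ_v = 19.8×3.7 + 18.3×2.4 = 117.18 kPa.
Pore pressure: u = 9.81×(6.1 − 3.6) = 24.525 kPa.
Initial effective stress: σ'_0 = σ_v − u = 117.18 − 24.525 = 92.655 kPa.
Final effective stress: σ'_f = σ'_0 + Δσ = 92.655 + 92.7 = 185.36 kPa.
Normally consolidated clay, so the full stress increment lies on the virgin compression line:
S_c = C_c·H/(1+e₀)·log₁₀(σ'_f/σ'_0) = 0.37×4.8/(1+0.84)×log₁₀(185.36/92.655)
    = 0.96522 × 0.30115 = 0.2907 m

S_c ≈ 291 mm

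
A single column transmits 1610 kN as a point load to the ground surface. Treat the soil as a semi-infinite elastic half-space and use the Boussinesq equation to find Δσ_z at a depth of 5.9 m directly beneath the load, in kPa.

Δσ_z ≈ 22.1 kPa

Boussinesq vertical stress below a point load on an elastic half-space:
Δσ_z = 3P/(2πz²) · [1 + (r/z)²]^(−5/2)
r/z = 0/5.9 = 0; [1+(r/z)²]^(−5/2) = 1.
Δσ_z = 3×1610/(2π×5.9²) × 1 = 22.083 × 1 = 22.08 kPa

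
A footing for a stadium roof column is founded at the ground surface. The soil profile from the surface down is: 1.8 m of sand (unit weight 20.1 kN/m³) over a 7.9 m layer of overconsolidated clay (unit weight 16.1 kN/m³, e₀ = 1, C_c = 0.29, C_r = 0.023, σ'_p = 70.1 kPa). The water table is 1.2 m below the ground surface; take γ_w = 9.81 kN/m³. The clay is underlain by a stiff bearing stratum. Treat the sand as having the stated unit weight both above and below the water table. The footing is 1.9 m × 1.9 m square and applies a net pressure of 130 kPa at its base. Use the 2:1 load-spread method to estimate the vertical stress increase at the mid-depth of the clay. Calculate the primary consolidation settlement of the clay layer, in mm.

S_c ≈ 5.36 mm

Mid-depth of clay below the ground surface: z = 1.8 + 7.9/2 = 5.75 m.
Total vertical stress at mid-clay: σ_v = 20.1×1.8 + 16.1×3.95 = 99.775 kPa.
Pore pressure: u = 9.81×(5.75 − 1.2) = 44.636 kPa.
Initial effective stress: σ'_0 = σ_v − u = 99.775 − 44.636 = 55.139 kPa.
Stress increase at mid-clay by the 2:1 spreading method:
Δσ = qBL/((B+z)(L+z)) = 130×1.9×1.9/((1.9+5.75)(1.9+5.75)) = 8.0191 kPa
Final effective stress: σ'_f = 55.139 + 8.0191 = 63.158 kPa.
σ'_f = 63.158 ≤ σ'_p = 70.1 kPa, so the clay remains overconsolidated and only the recompression index applies:
S_c = C_r·H/(1+e₀)·log₁₀(σ'_f/σ'_0) = 0.023×7.9/2×log₁₀(63.158/55.139)
    = 0.09085 × 0.058969 = 0.005357 m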